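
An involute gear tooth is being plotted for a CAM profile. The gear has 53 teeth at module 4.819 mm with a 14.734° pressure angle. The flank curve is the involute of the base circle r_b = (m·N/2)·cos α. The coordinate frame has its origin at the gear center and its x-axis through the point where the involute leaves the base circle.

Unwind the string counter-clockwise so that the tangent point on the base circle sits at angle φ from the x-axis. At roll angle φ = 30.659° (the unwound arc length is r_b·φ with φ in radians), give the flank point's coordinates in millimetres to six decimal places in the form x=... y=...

x=139.940148 y=6.128865

pitch radius r_p = m·N/2 = 4.819·53/2 = 127.703500
base radius r_b = r_p·cos α = 127.703500·cos 14.734° = 123.504226
roll angle φ = 30.659° = 0.53510050 rad
x = r_b·(cos φ + φ·sin φ) = 123.504226·(0.86021739 + 0.53510050·0.50992749) = 139.940148
y = r_b·(sin φ − φ·cos φ) = 123.504226·(0.50992749 − 0.53510050·0.86021739) = 6.128865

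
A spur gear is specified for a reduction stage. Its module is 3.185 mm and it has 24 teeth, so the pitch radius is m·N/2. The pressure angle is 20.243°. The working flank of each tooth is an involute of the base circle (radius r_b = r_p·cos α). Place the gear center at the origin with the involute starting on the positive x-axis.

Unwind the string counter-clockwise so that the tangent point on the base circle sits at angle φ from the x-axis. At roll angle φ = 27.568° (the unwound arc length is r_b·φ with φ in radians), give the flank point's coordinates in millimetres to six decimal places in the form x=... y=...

x=39.772971 y=1.300890

pitch radius r_p = m·N/2 = 3.185·24/2 = 38.220000
base radius r_b = r_p·cos α = 38.220000·cos 20.243° = 35.859289
roll angle φ = 27.568° = 0.48115237 rad
x = r_b·(cos φ + φ·sin φ) = 35.859289·(0.88646219 + 0.48115237·0.46280101) = 39.772971
y = r_b·(sin φ − φ·cos φ) = 35.859289·(0.46280101 − 0.48115237·0.88646219) = 1.300890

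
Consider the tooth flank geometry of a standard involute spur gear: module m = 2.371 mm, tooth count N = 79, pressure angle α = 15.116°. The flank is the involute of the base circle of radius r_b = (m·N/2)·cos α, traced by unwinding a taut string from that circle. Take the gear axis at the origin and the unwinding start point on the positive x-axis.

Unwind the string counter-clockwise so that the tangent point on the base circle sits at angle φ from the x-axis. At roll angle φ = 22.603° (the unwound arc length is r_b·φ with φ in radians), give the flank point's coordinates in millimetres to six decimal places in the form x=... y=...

x=97.178134 y=1.821676

pitch radius r_p = m·N/2 = 2.371·79/2 = 93.654500
base radius r_b = r_p·cos α = 93.654500·cos 15.116° = 90.414040
roll angle φ = 22.603° = 0.39449677 rad
x = r_b·(cos φ + φ·sin φ) = 90.414040·(0.92319009 + 0.39449677·0.38434366) = 97.178134
y = r_b·(sin φ − φ·cos φ) = 90.414040·(0.38434366 − 0.39449677·0.92319009) = 1.821676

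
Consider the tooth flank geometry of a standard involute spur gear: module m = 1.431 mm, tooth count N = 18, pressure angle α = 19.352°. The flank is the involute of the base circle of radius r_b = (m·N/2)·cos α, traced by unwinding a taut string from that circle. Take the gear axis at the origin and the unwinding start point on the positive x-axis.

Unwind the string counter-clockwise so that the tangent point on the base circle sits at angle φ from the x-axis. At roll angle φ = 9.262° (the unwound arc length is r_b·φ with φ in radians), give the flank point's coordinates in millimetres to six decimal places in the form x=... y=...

pitch radius r_p = m·N/2 = 1.431·18/2 = 12.879000
base radius r_b = r_p·cos α = 12.879000·cos 19.352° = 12.151344
roll angle φ = 9.262° = 0.16165240 rad
x = r_b·(cos φ + φ·sin φ) = 12.151344·(0.98696268 + 0.16165240·0.16094928) = 12.309075
y = r_b·(sin φ − φ·cos φ) = 12.151344·(0.16094928 − 0.16165240·0.98696268) = 0.017065

x=12.309075 y=0.017065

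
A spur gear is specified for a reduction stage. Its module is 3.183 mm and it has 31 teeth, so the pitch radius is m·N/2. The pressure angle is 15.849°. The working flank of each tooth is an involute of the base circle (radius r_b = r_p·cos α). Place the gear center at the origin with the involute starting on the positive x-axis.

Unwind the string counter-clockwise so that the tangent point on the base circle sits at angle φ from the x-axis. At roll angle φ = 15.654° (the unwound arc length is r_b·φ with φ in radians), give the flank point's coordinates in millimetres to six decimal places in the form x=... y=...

x=49.199423 y=0.320242

pitch radius r_p = m·N/2 = 3.183·31/2 = 49.336500
base radius r_b = r_p·cos α = 49.336500·cos 15.849° = 47.460962
roll angle φ = 15.654° = 0.27321384 rad
x = r_b·(cos φ + φ·sin φ) = 47.460962·(0.96290869 + 0.27321384·0.26982746) = 49.199423
y = r_b·(sin φ − φ·cos φ) = 47.460962·(0.26982746 − 0.27321384·0.96290869) = 0.320242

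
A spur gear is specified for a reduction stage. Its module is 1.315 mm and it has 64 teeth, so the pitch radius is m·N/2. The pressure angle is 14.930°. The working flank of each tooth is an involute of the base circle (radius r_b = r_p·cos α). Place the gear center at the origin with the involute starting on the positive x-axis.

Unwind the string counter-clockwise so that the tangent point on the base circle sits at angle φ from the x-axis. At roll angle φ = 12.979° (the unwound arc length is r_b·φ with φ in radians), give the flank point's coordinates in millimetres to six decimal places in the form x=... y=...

pitch radius r_p = m·N/2 = 1.315·64/2 = 42.080000
base radius r_b = r_p·cos α = 42.080000·cos 14.930° = 40.659434
roll angle φ = 12.979° = 0.22652628 rad
x = r_b·(cos φ + φ·sin φ) = 40.659434·(0.97445245 + 0.22652628·0.22459391) = 41.689292
y = r_b·(sin φ − φ·cos φ) = 40.659434·(0.22459391 − 0.22652628·0.97445245) = 0.156735

x=41.689292 y=0.156735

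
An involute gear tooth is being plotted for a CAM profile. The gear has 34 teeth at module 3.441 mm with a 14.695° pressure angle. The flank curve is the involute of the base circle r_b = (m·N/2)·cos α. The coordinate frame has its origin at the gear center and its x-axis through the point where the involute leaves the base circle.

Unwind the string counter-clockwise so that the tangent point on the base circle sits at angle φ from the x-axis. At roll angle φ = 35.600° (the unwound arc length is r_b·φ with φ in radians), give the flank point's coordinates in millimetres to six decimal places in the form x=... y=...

pitch radius r_p = m·N/2 = 3.441·34/2 = 58.497000
base radius r_b = r_p·cos α = 58.497000·cos 14.695° = 56.583557
roll angle φ = 35.600° = 0.62133721 rad
x = r_b·(cos φ + φ·sin φ) = 56.583557·(0.81310076 + 0.62133721·0.58212297) = 66.474104
y = r_b·(sin φ − φ·cos φ) = 56.583557·(0.58212297 − 0.62133721·0.81310076) = 4.352023

x=66.474104 y=4.352023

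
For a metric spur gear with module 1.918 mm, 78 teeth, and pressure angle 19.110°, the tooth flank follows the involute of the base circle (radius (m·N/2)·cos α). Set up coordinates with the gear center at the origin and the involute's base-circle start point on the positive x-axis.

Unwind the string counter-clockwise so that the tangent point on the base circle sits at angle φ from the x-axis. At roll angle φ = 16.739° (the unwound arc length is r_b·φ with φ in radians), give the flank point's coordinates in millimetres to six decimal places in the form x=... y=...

pitch radius r_p = m·N/2 = 1.918·78/2 = 74.802000
base radius r_b = r_p·cos α = 74.802000·cos 19.110° = 70.679795
roll angle φ = 16.739° = 0.29215066 rad
x = r_b·(cos φ + φ·sin φ) = 70.679795·(0.95762667 + 0.29215066·0.28801242) = 73.632069
y = r_b·(sin φ − φ·cos φ) = 70.679795·(0.28801242 − 0.29215066·0.95762667) = 0.582483

x=73.632069 y=0.582483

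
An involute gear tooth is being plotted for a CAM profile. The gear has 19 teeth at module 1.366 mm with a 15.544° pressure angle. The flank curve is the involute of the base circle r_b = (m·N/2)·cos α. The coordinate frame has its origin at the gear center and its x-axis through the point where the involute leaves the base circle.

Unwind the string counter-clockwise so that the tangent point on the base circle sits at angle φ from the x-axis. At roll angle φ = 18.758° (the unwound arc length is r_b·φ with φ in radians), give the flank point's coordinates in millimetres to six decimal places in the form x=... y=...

pitch radius r_p = m·N/2 = 1.366·19/2 = 12.977000
base radius r_b = r_p·cos α = 12.977000·cos 15.544° = 12.502366
roll angle φ = 18.758° = 0.32738886 rad
x = r_b·(cos φ + φ·sin φ) = 12.502366·(0.94688524 + 0.32738886·0.32157168) = 13.154542
y = r_b·(sin φ − φ·cos φ) = 12.502366·(0.32157168 − 0.32738886·0.94688524) = 0.144677

x=13.154542 y=0.144677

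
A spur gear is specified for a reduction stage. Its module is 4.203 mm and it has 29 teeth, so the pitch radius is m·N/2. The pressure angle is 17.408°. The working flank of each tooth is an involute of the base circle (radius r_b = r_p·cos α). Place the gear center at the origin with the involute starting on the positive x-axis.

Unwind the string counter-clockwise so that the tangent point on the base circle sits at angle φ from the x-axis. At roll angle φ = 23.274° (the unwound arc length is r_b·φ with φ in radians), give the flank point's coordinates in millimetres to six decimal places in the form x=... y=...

x=62.753795 y=1.277930

pitch radius r_p = m·N/2 = 4.203·29/2 = 60.943500
base radius r_b = r_p·cos α = 60.943500·cos 17.408° = 58.152200
roll angle φ = 23.274° = 0.40620793 rad
x = r_b·(cos φ + φ·sin φ) = 58.152200·(0.91862578 + 0.40620793·0.39512868) = 62.753795
y = r_b·(sin φ − φ·cos φ) = 58.152200·(0.39512868 − 0.40620793·0.91862578) = 1.277930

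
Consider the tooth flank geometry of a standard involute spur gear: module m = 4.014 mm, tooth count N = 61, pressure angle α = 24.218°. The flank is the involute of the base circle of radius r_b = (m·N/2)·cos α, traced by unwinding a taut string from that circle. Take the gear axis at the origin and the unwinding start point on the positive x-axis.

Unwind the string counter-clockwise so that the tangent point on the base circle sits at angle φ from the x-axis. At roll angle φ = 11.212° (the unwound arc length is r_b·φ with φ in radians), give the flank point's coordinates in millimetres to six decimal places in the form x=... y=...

pitch radius r_p = m·N/2 = 4.014·61/2 = 122.427000
base radius r_b = r_p·cos α = 122.427000·cos 24.218° = 111.652358
roll angle φ = 11.212° = 0.19568632 rad
x = r_b·(cos φ + φ·sin φ) = 111.652358·(0.98091445 + 0.19568632·0.19443980) = 113.769695
y = r_b·(sin φ − φ·cos φ) = 111.652358·(0.19443980 − 0.19568632·0.98091445) = 0.277820

x=113.769695 y=0.277820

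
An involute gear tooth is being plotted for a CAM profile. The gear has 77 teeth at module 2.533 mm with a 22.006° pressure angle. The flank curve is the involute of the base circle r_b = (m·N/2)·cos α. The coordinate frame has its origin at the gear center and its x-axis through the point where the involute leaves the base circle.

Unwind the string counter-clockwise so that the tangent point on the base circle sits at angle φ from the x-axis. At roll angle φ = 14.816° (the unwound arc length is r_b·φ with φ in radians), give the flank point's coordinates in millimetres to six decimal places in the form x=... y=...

x=93.388204 y=0.517655

pitch radius r_p = m·N/2 = 2.533·77/2 = 97.520500
base radius r_b = r_p·cos α = 97.520500·cos 22.006° = 90.415607
roll angle φ = 14.816° = 0.25858798 rad
x = r_b·(cos φ + φ·sin φ) = 90.415607·(0.96675202 + 0.25858798·0.25571574) = 93.388204
y = r_b·(sin φ − φ·cos φ) = 90.415607·(0.25571574 − 0.25858798·0.96675202) = 0.517655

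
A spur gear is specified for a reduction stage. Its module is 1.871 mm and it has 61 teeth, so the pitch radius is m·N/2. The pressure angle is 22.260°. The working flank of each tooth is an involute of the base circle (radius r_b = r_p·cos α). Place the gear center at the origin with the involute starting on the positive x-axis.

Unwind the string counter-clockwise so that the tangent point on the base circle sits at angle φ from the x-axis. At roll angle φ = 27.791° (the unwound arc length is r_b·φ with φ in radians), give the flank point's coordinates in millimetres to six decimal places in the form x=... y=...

pitch radius r_p = m·N/2 = 1.871·61/2 = 57.065500
base radius r_b = r_p·cos α = 57.065500·cos 22.260° = 52.812660
roll angle φ = 27.791° = 0.48504445 rad
x = r_b·(cos φ + φ·sin φ) = 52.812660·(0.88465422 + 0.48504445·0.46624768) = 58.664570
y = r_b·(sin φ − φ·cos φ) = 52.812660·(0.46624768 − 0.48504445·0.88465422) = 1.962046

x=58.664570 y=1.962046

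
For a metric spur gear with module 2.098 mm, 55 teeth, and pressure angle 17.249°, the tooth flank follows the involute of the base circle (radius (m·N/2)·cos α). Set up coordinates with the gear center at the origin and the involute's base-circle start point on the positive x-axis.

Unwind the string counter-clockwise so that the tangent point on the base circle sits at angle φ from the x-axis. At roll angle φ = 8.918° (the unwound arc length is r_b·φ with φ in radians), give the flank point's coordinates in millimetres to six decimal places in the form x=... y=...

x=55.763578 y=0.069090

pitch radius r_p = m·N/2 = 2.098·55/2 = 57.695000
base radius r_b = r_p·cos α = 57.695000·cos 17.249° = 55.100174
roll angle φ = 8.918° = 0.15564846 rad
x = r_b·(cos φ + φ·sin φ) = 55.100174·(0.98791121 + 0.15564846·0.15502076) = 55.763578
y = r_b·(sin φ − φ·cos φ) = 55.100174·(0.15502076 − 0.15564846·0.98791121) = 0.069090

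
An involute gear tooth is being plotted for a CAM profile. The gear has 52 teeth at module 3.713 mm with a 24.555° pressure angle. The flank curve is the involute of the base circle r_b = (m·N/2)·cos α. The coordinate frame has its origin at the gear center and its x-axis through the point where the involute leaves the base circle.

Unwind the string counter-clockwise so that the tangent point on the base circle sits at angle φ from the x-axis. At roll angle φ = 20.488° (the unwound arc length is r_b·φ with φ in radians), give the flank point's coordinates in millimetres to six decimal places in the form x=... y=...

x=93.242963 y=1.321226

pitch radius r_p = m·N/2 = 3.713·52/2 = 96.538000
base radius r_b = r_p·cos α = 96.538000·cos 24.555° = 87.807371
roll angle φ = 20.488° = 0.35758306 rad
x = r_b·(cos φ + φ·sin φ) = 87.807371·(0.93674552 + 0.35758306·0.35001120) = 93.242963
y = r_b·(sin φ − φ·cos φ) = 87.807371·(0.35001120 − 0.35758306·0.93674552) = 1.321226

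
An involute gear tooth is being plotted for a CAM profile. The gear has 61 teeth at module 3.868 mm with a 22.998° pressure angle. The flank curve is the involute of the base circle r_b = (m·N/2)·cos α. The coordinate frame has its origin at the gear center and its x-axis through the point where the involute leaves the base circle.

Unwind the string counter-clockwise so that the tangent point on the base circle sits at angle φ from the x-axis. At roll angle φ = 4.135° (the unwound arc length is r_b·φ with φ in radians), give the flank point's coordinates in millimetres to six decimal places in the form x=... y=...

pitch radius r_p = m·N/2 = 3.868·61/2 = 117.974000
base radius r_b = r_p·cos α = 117.974000·cos 22.998° = 108.597249
roll angle φ = 4.135° = 0.07216936 rad
x = r_b·(cos φ + φ·sin φ) = 108.597249·(0.99739692 + 0.07216936·0.07210673) = 108.879690
y = r_b·(sin φ − φ·cos φ) = 108.597249·(0.07210673 − 0.07216936·0.99739692) = 0.013600

x=108.879690 y=0.013600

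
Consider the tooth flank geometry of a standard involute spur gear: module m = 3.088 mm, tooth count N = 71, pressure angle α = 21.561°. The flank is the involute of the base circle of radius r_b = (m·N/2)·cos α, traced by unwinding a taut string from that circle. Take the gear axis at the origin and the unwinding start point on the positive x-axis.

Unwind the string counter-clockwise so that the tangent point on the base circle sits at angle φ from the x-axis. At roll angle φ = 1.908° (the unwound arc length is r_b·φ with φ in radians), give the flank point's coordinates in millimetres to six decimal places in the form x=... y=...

x=102.009778 y=0.001255

pitch radius r_p = m·N/2 = 3.088·71/2 = 109.624000
base radius r_b = r_p·cos α = 109.624000·cos 21.561° = 101.953263
roll angle φ = 1.908° = 0.03330088 rad
x = r_b·(cos φ + φ·sin φ) = 101.953263·(0.99944558 + 0.03330088·0.03329473) = 102.009778
y = r_b·(sin φ − φ·cos φ) = 101.953263·(0.03329473 − 0.03330088·0.99944558) = 0.001255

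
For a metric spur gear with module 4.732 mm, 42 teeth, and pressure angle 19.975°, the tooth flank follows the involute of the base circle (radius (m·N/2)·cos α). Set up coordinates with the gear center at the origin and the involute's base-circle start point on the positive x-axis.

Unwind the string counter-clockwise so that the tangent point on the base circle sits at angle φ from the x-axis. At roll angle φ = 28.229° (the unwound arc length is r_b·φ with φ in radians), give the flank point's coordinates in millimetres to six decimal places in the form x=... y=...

x=104.050623 y=3.633600

pitch radius r_p = m·N/2 = 4.732·42/2 = 99.372000
base radius r_b = r_p·cos α = 99.372000·cos 19.975° = 93.393956
roll angle φ = 28.229° = 0.49268899 rad
x = r_b·(cos φ + φ·sin φ) = 93.393956·(0.88106416 + 0.49268899·0.47299677) = 104.050623
y = r_b·(sin φ − φ·cos φ) = 93.393956·(0.47299677 − 0.49268899·0.88106416) = 3.633600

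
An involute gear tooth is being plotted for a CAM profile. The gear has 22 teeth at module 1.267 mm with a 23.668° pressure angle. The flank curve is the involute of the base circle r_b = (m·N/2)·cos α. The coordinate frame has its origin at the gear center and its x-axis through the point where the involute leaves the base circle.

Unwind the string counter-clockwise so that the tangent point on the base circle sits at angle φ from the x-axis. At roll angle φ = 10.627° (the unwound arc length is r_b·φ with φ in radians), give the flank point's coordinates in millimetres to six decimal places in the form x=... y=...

pitch radius r_p = m·N/2 = 1.267·22/2 = 13.937000
base radius r_b = r_p·cos α = 13.937000·cos 23.668° = 12.764716
roll angle φ = 10.627° = 0.18547614 rad
x = r_b·(cos φ + φ·sin φ) = 12.764716·(0.98284855 + 0.18547614·0.18441453) = 12.982394
y = r_b·(sin φ − φ·cos φ) = 12.764716·(0.18441453 − 0.18547614·0.98284855) = 0.027056

x=12.982394 y=0.027056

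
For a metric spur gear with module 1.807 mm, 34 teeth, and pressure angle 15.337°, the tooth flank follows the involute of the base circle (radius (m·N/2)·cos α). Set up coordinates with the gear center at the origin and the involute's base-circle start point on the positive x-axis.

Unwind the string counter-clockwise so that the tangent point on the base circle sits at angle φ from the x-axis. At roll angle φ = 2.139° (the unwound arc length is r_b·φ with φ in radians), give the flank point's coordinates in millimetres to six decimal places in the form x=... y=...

x=29.645636 y=0.000514

pitch radius r_p = m·N/2 = 1.807·34/2 = 30.719000
base radius r_b = r_p·cos α = 30.719000·cos 15.337° = 29.624999
roll angle φ = 2.139° = 0.03733259 rad
x = r_b·(cos φ + φ·sin φ) = 29.624999·(0.99930322 + 0.03733259·0.03732392) = 29.645636
y = r_b·(sin φ − φ·cos φ) = 29.624999·(0.03732392 − 0.03733259·0.99930322) = 0.000514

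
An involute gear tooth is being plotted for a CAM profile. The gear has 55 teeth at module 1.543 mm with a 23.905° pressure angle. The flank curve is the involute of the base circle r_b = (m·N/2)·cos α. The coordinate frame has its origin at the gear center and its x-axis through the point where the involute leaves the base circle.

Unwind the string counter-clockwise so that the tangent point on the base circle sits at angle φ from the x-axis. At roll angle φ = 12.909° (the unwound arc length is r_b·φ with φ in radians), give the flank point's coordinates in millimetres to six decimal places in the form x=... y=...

pitch radius r_p = m·N/2 = 1.543·55/2 = 42.432500
base radius r_b = r_p·cos α = 42.432500·cos 23.905° = 38.792581
roll angle φ = 12.909° = 0.22530455 rad
x = r_b·(cos φ + φ·sin φ) = 38.792581·(0.97472611 + 0.22530455·0.22340323) = 39.764718
y = r_b·(sin φ − φ·cos φ) = 38.792581·(0.22340323 − 0.22530455·0.97472611) = 0.147140

x=39.764718 y=0.147140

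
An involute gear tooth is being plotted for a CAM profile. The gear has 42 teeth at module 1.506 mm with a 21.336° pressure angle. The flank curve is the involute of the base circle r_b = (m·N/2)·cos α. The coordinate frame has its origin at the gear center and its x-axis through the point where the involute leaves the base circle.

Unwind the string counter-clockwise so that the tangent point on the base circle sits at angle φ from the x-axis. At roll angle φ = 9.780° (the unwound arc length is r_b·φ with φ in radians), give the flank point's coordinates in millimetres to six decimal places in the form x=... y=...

pitch radius r_p = m·N/2 = 1.506·42/2 = 31.626000
base radius r_b = r_p·cos α = 31.626000·cos 21.336° = 29.458443
roll angle φ = 9.780° = 0.17069320 rad
x = r_b·(cos φ + φ·sin φ) = 29.458443·(0.98546725 + 0.17069320·0.16986552) = 29.884475
y = r_b·(sin φ − φ·cos φ) = 29.458443·(0.16986552 − 0.17069320·0.98546725) = 0.048694

x=29.884475 y=0.048694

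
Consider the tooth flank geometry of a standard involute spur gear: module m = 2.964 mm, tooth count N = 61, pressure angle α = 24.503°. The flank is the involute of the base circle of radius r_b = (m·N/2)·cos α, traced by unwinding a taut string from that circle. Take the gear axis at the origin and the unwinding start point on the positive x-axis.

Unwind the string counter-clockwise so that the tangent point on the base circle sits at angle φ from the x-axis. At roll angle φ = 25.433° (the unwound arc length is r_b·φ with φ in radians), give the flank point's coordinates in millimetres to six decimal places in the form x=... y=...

pitch radius r_p = m·N/2 = 2.964·61/2 = 90.402000
base radius r_b = r_p·cos α = 90.402000·cos 24.503° = 82.260356
roll angle φ = 25.433° = 0.44388959 rad
x = r_b·(cos φ + φ·sin φ) = 82.260356·(0.90308809 + 0.44388959·0.42945535) = 89.969702
y = r_b·(sin φ − φ·cos φ) = 82.260356·(0.42945535 − 0.44388959·0.90308809) = 2.351325

x=89.969702 y=2.351325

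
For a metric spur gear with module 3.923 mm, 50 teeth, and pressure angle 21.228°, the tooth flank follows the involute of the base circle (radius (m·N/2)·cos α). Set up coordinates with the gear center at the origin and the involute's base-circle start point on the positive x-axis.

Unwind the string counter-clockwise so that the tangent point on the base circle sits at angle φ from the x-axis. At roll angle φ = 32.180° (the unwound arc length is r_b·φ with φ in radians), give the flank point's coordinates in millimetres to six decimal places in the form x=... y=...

x=104.722111 y=5.230578

pitch radius r_p = m·N/2 = 3.923·50/2 = 98.075000
base radius r_b = r_p·cos α = 98.075000·cos 21.228° = 91.420314
roll angle φ = 32.180° = 0.56164695 rad
x = r_b·(cos φ + φ·sin φ) = 91.420314·(0.84637912 + 0.56164695·0.53258087) = 104.722111
y = r_b·(sin φ − φ·cos φ) = 91.420314·(0.53258087 − 0.56164695·0.84637912) = 5.230578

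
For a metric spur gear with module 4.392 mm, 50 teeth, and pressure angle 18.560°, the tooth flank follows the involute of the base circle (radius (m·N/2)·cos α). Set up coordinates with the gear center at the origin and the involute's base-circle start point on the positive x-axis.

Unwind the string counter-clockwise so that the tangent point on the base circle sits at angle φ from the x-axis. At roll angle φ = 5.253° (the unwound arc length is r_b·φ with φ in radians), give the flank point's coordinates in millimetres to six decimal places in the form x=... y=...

x=104.525945 y=0.026716

pitch radius r_p = m·N/2 = 4.392·50/2 = 109.800000
base radius r_b = r_p·cos α = 109.800000·cos 18.560° = 104.089396
roll angle φ = 5.253° = 0.09168215 rad
x = r_b·(cos φ + φ·sin φ) = 104.089396·(0.99580014 + 0.09168215·0.09155376) = 104.525945
y = r_b·(sin φ − φ·cos φ) = 104.089396·(0.09155376 − 0.09168215·0.99580014) = 0.026716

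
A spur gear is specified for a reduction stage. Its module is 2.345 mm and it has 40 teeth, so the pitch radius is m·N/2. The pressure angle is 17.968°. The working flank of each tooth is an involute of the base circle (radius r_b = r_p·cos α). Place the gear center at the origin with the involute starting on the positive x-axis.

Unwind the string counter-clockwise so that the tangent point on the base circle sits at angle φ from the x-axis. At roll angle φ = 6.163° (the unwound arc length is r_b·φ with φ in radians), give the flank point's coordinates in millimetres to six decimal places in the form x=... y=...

pitch radius r_p = m·N/2 = 2.345·40/2 = 46.900000
base radius r_b = r_p·cos α = 46.900000·cos 17.968° = 44.612638
roll angle φ = 6.163° = 0.10756464 rad
x = r_b·(cos φ + φ·sin φ) = 44.612638·(0.99422050 + 0.10756464·0.10735734) = 44.869979
y = r_b·(sin φ − φ·cos φ) = 44.612638·(0.10735734 − 0.10756464·0.99422050) = 0.018486

x=44.869979 y=0.018486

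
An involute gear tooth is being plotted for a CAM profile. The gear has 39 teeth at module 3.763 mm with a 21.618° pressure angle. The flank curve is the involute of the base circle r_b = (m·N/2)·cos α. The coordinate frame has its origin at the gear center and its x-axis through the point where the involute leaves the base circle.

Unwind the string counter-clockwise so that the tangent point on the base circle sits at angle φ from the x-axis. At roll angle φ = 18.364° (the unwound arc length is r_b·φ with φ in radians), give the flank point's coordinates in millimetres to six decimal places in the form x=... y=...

x=71.631547 y=0.741034

pitch radius r_p = m·N/2 = 3.763·39/2 = 73.378500
base radius r_b = r_p·cos α = 73.378500·cos 21.618° = 68.217114
roll angle φ = 18.364° = 0.32051226 rad
x = r_b·(cos φ + φ·sin φ) = 68.217114·(0.94907415 + 0.32051226·0.31505278) = 71.631547
y = r_b·(sin φ − φ·cos φ) = 68.217114·(0.31505278 − 0.32051226·0.94907415) = 0.741034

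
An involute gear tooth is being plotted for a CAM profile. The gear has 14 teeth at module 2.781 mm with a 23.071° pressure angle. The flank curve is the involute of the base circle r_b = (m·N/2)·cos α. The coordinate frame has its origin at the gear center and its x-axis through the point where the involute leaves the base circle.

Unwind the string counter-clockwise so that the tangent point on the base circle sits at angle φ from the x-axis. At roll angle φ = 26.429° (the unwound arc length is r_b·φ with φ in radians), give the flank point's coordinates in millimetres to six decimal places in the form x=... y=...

pitch radius r_p = m·N/2 = 2.781·14/2 = 19.467000
base radius r_b = r_p·cos α = 19.467000·cos 23.071° = 17.910029
roll angle φ = 26.429° = 0.46127307 rad
x = r_b·(cos φ + φ·sin φ) = 17.910029·(0.89548660 + 0.46127307·0.44508848) = 19.715251
y = r_b·(sin φ − φ·cos φ) = 17.910029·(0.44508848 − 0.46127307·0.89548660) = 0.573562

x=19.715251 y=0.573562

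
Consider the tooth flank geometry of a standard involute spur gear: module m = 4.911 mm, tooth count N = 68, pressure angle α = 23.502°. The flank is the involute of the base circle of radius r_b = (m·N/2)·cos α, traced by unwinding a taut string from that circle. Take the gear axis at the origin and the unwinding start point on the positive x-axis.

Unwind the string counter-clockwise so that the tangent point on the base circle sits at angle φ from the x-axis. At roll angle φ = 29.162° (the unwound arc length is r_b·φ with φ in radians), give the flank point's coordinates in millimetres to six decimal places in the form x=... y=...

pitch radius r_p = m·N/2 = 4.911·68/2 = 166.974000
base radius r_b = r_p·cos α = 166.974000·cos 23.502° = 153.122865
roll angle φ = 29.162° = 0.50897292 rad
x = r_b·(cos φ + φ·sin φ) = 153.122865·(0.87324545 + 0.50897292·0.48728061) = 171.690249
y = r_b·(sin φ − φ·cos φ) = 153.122865·(0.48728061 − 0.50897292·0.87324545) = 6.557077

x=171.690249 y=6.557077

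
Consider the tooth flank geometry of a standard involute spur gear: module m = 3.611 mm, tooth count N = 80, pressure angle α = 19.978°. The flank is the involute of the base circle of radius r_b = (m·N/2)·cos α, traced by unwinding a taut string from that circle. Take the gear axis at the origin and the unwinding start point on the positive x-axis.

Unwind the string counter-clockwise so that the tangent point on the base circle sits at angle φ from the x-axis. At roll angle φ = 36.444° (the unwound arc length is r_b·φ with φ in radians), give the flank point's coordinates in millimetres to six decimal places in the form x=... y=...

x=160.493088 y=11.180194

pitch radius r_p = m·N/2 = 3.611·80/2 = 144.440000
base radius r_b = r_p·cos α = 144.440000·cos 19.978° = 135.748161
roll angle φ = 36.444° = 0.63606779 rad
x = r_b·(cos φ + φ·sin φ) = 135.748161·(0.80443785 + 0.63606779·0.59403683) = 160.493088
y = r_b·(sin φ − φ·cos φ) = 135.748161·(0.59403683 − 0.63606779·0.80443785) = 11.180194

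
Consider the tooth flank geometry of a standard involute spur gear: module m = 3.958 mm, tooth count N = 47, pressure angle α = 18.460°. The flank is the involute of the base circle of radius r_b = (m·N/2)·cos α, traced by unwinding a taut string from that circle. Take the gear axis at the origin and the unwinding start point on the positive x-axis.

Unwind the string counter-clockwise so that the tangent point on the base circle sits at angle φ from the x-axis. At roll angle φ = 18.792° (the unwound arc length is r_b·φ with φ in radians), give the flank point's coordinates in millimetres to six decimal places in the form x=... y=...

x=92.845548 y=1.026485

pitch radius r_p = m·N/2 = 3.958·47/2 = 93.013000
base radius r_b = r_p·cos α = 93.013000·cos 18.460° = 88.227011
roll angle φ = 18.792° = 0.32798227 rad
x = r_b·(cos φ + φ·sin φ) = 88.227011·(0.94669425 + 0.32798227·0.32213351) = 92.845548
y = r_b·(sin φ − φ·cos φ) = 88.227011·(0.32213351 − 0.32798227·0.94669425) = 1.026485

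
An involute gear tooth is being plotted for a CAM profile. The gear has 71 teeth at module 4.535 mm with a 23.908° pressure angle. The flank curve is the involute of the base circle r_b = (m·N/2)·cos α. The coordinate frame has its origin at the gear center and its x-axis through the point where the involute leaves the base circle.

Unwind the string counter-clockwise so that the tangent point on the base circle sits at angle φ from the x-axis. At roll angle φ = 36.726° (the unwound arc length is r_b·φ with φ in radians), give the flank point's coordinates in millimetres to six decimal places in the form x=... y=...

x=174.378919 y=12.397313

pitch radius r_p = m·N/2 = 4.535·71/2 = 160.992500
base radius r_b = r_p·cos α = 160.992500·cos 23.908° = 147.178921
roll angle φ = 36.726° = 0.64098962 rad
x = r_b·(cos φ + φ·sin φ) = 147.178921·(0.80150437 + 0.64098962·0.59798892) = 174.378919
y = r_b·(sin φ − φ·cos φ) = 147.178921·(0.59798892 − 0.64098962·0.80150437) = 12.397313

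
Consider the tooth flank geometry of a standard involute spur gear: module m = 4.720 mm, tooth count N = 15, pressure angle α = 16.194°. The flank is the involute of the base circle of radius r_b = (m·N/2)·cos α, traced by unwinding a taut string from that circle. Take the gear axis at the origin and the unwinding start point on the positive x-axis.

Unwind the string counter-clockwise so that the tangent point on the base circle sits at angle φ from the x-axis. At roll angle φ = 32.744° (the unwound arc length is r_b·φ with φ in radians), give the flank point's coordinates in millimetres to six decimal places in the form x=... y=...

x=39.101787 y=2.046801

pitch radius r_p = m·N/2 = 4.720·15/2 = 35.400000
base radius r_b = r_p·cos α = 35.400000·cos 16.194° = 33.995431
roll angle φ = 32.744° = 0.57149061 rad
x = r_b·(cos φ + φ·sin φ) = 33.995431·(0.84109566 + 0.57149061·0.54088640) = 39.101787
y = r_b·(sin φ − φ·cos φ) = 33.995431·(0.54088640 − 0.57149061·0.84109566) = 2.046801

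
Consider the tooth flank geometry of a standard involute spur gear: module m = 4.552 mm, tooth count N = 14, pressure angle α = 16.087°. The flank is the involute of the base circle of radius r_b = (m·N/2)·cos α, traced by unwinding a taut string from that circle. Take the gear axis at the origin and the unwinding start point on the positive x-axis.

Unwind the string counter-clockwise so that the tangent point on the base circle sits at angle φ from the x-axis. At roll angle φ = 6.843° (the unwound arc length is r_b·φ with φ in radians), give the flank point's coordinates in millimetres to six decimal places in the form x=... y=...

x=30.833852 y=0.017361

pitch radius r_p = m·N/2 = 4.552·14/2 = 31.864000
base radius r_b = r_p·cos α = 31.864000·cos 16.087° = 30.616271
roll angle φ = 6.843° = 0.11943288 rad
x = r_b·(cos φ + φ·sin φ) = 30.616271·(0.99287637 + 0.11943288·0.11914915) = 30.833852
y = r_b·(sin φ − φ·cos φ) = 30.616271·(0.11914915 − 0.11943288·0.99287637) = 0.017361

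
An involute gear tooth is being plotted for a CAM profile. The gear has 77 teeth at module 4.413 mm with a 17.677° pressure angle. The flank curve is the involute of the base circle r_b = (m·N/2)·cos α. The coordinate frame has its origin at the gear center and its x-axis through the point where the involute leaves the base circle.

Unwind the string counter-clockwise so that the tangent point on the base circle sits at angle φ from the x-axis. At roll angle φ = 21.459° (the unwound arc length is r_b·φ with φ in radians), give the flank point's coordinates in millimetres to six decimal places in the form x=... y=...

x=172.836900 y=2.795271

pitch radius r_p = m·N/2 = 4.413·77/2 = 169.900500
base radius r_b = r_p·cos α = 169.900500·cos 17.677° = 161.878385
roll angle φ = 21.459° = 0.37453020 rad
x = r_b·(cos φ + φ·sin φ) = 161.878385·(0.93067959 + 0.37453020·0.36583534) = 172.836900
y = r_b·(sin φ − φ·cos φ) = 161.878385·(0.36583534 − 0.37453020·0.93067959) = 2.795271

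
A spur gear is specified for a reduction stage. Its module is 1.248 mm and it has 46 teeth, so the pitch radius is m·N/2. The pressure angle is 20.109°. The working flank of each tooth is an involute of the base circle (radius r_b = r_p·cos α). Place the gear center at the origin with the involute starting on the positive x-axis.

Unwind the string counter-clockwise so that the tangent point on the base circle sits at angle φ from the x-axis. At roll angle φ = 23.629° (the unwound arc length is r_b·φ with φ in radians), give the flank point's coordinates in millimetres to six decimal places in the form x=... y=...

pitch radius r_p = m·N/2 = 1.248·46/2 = 28.704000
base radius r_b = r_p·cos α = 28.704000·cos 20.109° = 26.954212
roll angle φ = 23.629° = 0.41240385 rad
x = r_b·(cos φ + φ·sin φ) = 26.954212·(0.91615998 + 0.41240385·0.40081279) = 29.149813
y = r_b·(sin φ − φ·cos φ) = 26.954212·(0.40081279 − 0.41240385·0.91615998) = 0.619540

x=29.149813 y=0.619540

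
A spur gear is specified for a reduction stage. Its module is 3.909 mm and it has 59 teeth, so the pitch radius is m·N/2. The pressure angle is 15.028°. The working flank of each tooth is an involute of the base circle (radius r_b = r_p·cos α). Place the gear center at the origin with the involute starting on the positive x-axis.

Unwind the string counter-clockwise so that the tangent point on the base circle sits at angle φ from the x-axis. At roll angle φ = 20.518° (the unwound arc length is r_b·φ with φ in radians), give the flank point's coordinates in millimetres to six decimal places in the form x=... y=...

pitch radius r_p = m·N/2 = 3.909·59/2 = 115.315500
base radius r_b = r_p·cos α = 115.315500·cos 15.028° = 111.371621
roll angle φ = 20.518° = 0.35810666 rad
x = r_b·(cos φ + φ·sin φ) = 111.371621·(0.93656212 + 0.35810666·0.35050163) = 118.285470
y = r_b·(sin φ − φ·cos φ) = 111.371621·(0.35050163 − 0.35810666·0.93656212) = 1.683103

x=118.285470 y=1.683103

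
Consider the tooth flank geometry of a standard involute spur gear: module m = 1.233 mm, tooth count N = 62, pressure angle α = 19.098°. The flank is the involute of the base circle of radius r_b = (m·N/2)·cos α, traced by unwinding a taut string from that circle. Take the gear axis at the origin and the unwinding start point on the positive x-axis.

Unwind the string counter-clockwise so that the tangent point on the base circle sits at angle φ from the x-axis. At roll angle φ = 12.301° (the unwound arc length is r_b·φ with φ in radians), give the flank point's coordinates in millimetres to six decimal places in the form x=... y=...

pitch radius r_p = m·N/2 = 1.233·62/2 = 38.223000
base radius r_b = r_p·cos α = 38.223000·cos 19.098° = 36.119219
roll angle φ = 12.301° = 0.21469295 rad
x = r_b·(cos φ + φ·sin φ) = 36.119219·(0.97704186 + 0.21469295·0.21304744) = 36.942074
y = r_b·(sin φ − φ·cos φ) = 36.119219·(0.21304744 − 0.21469295·0.97704186) = 0.118595

x=36.942074 y=0.118595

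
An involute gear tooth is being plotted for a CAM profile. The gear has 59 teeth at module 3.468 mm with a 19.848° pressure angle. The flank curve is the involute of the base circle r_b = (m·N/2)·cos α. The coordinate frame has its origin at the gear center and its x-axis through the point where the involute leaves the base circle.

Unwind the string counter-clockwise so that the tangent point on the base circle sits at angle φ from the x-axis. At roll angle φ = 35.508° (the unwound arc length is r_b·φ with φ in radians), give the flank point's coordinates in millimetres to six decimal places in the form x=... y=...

pitch radius r_p = m·N/2 = 3.468·59/2 = 102.306000
base radius r_b = r_p·cos α = 102.306000·cos 19.848° = 96.228682
roll angle φ = 35.508° = 0.61973151 rad
x = r_b·(cos φ + φ·sin φ) = 96.228682·(0.81403443 + 0.61973151·0.58081662) = 112.971009
y = r_b·(sin φ − φ·cos φ) = 96.228682·(0.58081662 − 0.61973151·0.81403443) = 7.345504

x=112.971009 y=7.345504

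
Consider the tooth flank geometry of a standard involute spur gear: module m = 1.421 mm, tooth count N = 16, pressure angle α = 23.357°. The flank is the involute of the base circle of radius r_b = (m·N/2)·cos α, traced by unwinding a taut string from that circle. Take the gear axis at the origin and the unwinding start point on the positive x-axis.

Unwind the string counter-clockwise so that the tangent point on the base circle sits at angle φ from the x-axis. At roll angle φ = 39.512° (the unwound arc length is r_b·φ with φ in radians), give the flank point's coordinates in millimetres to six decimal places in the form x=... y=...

pitch radius r_p = m·N/2 = 1.421·16/2 = 11.368000
base radius r_b = r_p·cos α = 11.368000·cos 23.357° = 10.436420
roll angle φ = 39.512° = 0.68961449 rad
x = r_b·(cos φ + φ·sin φ) = 10.436420·(0.77149135 + 0.68961449·0.63623982) = 12.630693
y = r_b·(sin φ − φ·cos φ) = 10.436420·(0.63623982 − 0.68961449·0.77149135) = 1.087561

x=12.630693 y=1.087561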